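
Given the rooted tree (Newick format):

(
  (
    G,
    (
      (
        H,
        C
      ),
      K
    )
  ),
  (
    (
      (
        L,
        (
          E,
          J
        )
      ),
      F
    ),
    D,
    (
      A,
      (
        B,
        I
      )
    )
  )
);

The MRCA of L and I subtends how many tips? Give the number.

8

The MRCA of L and I is the node subtending (((L,(E,J)),F),D,(A,(B,I))).
That clade contains 8 terminal taxa: A, B, D, E, F, I, J, L.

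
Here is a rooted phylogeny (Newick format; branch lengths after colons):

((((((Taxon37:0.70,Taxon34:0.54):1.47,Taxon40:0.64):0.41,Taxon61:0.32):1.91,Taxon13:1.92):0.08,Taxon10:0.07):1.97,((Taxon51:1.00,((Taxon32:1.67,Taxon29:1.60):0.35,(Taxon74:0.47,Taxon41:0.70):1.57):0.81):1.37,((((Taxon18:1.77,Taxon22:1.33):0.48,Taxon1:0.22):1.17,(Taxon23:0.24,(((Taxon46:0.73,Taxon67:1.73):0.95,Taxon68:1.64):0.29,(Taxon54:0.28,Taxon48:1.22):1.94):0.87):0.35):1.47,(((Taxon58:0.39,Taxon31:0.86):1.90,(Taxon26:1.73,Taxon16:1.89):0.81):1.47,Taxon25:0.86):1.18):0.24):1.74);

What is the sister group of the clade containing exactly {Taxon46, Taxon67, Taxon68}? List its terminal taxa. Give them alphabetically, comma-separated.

The clade containing exactly {Taxon46, Taxon67, Taxon68} attaches to the tree at the node subtending (((Taxon46,Taxon67),Taxon68),(Taxon54,Taxon48)).
The other lineage descending from that same node — the sister group — is (Taxon54,Taxon48); its 2 tips in alphabetical order are the answer.

Taxon48, Taxon54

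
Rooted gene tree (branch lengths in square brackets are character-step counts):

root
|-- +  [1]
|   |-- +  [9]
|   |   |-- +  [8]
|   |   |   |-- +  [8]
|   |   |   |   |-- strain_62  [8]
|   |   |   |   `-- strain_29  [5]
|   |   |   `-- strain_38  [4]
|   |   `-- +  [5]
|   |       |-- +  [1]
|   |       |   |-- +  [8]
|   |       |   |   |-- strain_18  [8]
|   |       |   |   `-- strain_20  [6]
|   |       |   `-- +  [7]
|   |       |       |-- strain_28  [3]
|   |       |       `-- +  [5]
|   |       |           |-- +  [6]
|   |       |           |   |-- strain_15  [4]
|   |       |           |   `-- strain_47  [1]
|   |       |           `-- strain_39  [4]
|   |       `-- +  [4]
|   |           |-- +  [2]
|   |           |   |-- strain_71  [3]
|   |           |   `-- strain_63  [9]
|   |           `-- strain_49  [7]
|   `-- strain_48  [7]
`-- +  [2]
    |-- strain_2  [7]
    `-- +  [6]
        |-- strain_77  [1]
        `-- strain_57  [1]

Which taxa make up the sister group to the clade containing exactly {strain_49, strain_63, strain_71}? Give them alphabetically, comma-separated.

The clade containing exactly {strain_49, strain_63, strain_71} attaches to the tree at the node subtending (((strain_18,strain_20),(strain_28,((strain_15,strain_47),strain_39))),((strain_71,strain_63),strain_49)).
The other lineage descending from that same node — the sister group — is ((strain_18,strain_20),(strain_28,((strain_15,strain_47),strain_39))); its 6 tips in alphabetical order are the answer.

strain_15, strain_18, strain_20, strain_28, strain_39, strain_47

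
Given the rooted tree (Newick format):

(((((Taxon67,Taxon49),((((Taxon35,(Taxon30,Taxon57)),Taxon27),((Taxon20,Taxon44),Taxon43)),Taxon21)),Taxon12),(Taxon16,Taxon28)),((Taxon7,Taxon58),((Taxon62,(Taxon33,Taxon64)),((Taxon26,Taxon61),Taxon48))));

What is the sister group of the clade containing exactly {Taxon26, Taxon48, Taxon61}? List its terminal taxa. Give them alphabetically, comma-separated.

Taxon33, Taxon62, Taxon64

The clade containing exactly {Taxon26, Taxon48, Taxon61} attaches to the tree at the node subtending ((Taxon62,(Taxon33,Taxon64)),((Taxon26,Taxon61),Taxon48)).
The other lineage descending from that same node — the sister group — is (Taxon62,(Taxon33,Taxon64)); its 3 tips in alphabetical order are the answer.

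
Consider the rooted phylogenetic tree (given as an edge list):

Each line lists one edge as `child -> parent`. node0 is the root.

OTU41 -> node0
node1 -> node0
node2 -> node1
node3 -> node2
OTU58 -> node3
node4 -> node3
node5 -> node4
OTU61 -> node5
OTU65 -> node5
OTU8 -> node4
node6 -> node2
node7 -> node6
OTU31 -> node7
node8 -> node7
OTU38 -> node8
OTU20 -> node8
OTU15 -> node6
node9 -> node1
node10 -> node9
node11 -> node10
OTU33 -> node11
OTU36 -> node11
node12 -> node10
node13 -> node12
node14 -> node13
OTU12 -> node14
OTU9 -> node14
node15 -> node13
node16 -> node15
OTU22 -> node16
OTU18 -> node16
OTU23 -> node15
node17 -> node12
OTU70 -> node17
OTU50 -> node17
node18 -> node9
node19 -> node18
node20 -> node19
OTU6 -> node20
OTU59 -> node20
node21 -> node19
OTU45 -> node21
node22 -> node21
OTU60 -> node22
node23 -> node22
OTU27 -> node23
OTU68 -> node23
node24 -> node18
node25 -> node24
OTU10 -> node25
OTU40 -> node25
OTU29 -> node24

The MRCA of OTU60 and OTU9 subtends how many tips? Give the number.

18

The MRCA of OTU60 and OTU9 is the node subtending (((OTU33,OTU36),(((OTU12,OTU9),((OTU22,OTU18),OTU23)),(OTU70,OTU50))),(((OTU6,OTU59),(OTU45,(OTU60,(OTU27,OTU68)))),((OTU10,OTU40),OTU29))).
That clade contains 18 terminal taxa: OTU10, OTU12, OTU18, OTU22, OTU23, OTU27, OTU29, OTU33, OTU36, OTU40, OTU45, OTU50, OTU59, OTU6, OTU60, OTU68, OTU70, OTU9.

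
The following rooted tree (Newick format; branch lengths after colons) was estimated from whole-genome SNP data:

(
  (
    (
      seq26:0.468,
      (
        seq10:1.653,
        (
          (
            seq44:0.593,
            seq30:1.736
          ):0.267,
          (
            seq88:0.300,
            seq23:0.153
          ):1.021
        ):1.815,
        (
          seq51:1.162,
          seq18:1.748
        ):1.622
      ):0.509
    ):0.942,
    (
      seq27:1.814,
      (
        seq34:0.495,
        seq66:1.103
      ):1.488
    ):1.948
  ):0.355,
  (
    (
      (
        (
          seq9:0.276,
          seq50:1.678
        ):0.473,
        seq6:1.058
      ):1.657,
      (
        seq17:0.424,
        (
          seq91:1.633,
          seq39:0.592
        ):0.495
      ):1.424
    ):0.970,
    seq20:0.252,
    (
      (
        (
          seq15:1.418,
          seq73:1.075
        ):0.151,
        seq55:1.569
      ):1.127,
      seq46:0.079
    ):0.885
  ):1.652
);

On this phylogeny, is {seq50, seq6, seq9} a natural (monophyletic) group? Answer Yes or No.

Yes

The most recent common ancestor of these taxa subtends ((seq9,seq50),seq6).
That clade has exactly 3 tips — every listed taxon and nothing else — so the group is monophyletic.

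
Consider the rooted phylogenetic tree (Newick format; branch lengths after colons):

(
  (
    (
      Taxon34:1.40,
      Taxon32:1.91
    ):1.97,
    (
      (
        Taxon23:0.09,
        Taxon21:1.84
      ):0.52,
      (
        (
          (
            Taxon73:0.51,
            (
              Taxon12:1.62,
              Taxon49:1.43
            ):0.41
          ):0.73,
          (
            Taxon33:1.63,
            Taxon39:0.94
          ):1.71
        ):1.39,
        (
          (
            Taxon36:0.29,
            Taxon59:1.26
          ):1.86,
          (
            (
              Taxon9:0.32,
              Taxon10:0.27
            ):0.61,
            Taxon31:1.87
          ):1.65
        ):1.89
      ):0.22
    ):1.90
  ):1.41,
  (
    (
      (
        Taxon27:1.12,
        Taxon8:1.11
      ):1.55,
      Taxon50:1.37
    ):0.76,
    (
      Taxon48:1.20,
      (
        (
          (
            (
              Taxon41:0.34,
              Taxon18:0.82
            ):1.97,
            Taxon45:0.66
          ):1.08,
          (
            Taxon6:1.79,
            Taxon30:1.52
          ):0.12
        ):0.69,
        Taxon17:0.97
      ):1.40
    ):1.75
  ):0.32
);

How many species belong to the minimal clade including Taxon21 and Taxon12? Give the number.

12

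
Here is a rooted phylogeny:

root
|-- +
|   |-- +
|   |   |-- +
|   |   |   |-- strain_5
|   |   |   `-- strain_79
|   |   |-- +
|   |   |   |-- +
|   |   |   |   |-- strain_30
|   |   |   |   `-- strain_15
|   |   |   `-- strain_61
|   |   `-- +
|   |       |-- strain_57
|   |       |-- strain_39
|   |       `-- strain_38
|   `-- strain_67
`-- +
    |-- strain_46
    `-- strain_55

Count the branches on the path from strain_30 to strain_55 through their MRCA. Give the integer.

7

The MRCA of strain_30 and strain_55 is the root of the tree.
From strain_30 up to that node: 5 branches. From strain_55 up to the same node: 2 branches. Total: 5 + 2 = 7.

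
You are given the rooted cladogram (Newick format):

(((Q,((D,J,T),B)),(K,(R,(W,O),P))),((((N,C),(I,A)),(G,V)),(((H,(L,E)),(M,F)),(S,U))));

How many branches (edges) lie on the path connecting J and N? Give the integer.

The MRCA of J and N is the root of the tree.
From J up to that node: 5 branches. From N up to the same node: 5 branches. Total: 5 + 5 = 10.

10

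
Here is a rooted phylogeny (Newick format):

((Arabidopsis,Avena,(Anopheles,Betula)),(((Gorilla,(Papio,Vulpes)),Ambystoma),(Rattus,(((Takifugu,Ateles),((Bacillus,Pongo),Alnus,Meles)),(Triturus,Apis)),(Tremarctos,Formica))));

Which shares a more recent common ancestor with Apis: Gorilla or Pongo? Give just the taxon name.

Pongo

The MRCA of Apis and Pongo subtends (((Takifugu,Ateles),((Bacillus,Pongo),Alnus,Meles)),(Triturus,Apis)) (8 taxa).
The MRCA of Apis and Gorilla subtends (((Gorilla,(Papio,Vulpes)),Ambystoma),(Rattus,(((Takifugu,Ateles),((Bacillus,Pongo),Alnus,Meles)),(Triturus,Apis)),(Tremarctos,Formica))) (15 taxa).
The first is nested inside the second, so Apis shares a more recent common ancestor with Pongo.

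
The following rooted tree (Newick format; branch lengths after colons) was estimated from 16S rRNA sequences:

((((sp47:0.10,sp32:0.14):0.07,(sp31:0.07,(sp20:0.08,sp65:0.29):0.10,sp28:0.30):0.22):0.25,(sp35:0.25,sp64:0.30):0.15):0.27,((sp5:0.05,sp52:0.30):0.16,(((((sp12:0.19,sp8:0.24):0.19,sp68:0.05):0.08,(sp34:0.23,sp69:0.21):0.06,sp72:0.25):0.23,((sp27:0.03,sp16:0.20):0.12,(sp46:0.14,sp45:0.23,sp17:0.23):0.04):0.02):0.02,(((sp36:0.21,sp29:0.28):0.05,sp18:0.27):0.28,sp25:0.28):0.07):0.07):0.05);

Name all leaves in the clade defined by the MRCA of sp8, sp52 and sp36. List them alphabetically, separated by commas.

Tracing sp8: it sits inside (sp12,sp8).
Tracing sp52: it sits inside (sp5,sp52).
Tracing sp36: it sits inside (sp36,sp29).
The smallest clade enclosing all 3 is ((sp5,sp52),(((((sp12,sp8),sp68),(sp34,sp69),sp72),((sp27,sp16),(sp46,sp45,sp17))),(((sp36,sp29),sp18),sp25))); the answer is its 17 terminal taxa in alphabetical order.

sp12, sp16, sp17, sp18, sp25, sp27, sp29, sp34, sp36, sp45, sp46, sp5, sp52, sp68, sp69, sp72, sp8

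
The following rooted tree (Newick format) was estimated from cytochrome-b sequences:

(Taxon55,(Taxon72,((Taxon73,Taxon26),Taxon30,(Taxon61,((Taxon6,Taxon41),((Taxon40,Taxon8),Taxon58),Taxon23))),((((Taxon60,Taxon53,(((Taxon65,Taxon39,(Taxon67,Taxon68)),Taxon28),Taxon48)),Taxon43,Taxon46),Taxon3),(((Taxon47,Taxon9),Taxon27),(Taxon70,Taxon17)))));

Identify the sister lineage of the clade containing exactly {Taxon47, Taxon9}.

Taxon27

The clade containing exactly {Taxon47, Taxon9} attaches to the tree at the node subtending ((Taxon47,Taxon9),Taxon27).
The other lineage descending from that same node — the sister group — is the single tip Taxon27.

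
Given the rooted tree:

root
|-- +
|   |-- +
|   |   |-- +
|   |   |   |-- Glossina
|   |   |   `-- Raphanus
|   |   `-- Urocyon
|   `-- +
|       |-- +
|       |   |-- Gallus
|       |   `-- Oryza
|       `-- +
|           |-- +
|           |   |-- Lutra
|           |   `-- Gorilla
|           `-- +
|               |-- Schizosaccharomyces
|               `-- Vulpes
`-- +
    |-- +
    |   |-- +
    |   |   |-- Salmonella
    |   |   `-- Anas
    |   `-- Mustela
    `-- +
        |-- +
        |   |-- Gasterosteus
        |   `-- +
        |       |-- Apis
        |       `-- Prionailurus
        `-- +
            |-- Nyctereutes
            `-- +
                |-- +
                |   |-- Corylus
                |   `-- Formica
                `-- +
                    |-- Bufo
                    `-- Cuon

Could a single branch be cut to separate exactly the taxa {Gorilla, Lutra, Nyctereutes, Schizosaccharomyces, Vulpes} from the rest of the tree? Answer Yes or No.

No

The MRCA of the listed taxa is the root, so the smallest clade containing them is the whole tree.
That clade also contains Anas, Apis, Bufo, Corylus, Cuon, Formica, Gallus, Gasterosteus, Glossina, Mustela, Oryza, Prionailurus, Raphanus, Salmonella, Urocyon, which are not in the proposed group, so the group is not monophyletic.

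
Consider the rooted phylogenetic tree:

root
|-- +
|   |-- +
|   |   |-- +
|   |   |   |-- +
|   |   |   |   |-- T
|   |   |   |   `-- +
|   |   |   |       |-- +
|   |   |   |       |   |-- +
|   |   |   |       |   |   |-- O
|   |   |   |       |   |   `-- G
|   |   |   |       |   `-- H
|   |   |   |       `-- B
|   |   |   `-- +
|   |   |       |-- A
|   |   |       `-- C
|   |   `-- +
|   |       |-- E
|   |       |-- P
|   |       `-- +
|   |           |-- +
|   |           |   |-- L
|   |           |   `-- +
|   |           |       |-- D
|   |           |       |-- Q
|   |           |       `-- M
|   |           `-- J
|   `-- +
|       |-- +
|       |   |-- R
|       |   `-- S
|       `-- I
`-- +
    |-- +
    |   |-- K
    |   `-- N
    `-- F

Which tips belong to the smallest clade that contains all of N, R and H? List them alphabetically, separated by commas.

Tracing N: it sits inside (K,N).
Tracing R: it sits inside (R,S).
Tracing H: it sits inside ((O,G),H).
The smallest clade enclosing all 3 is the whole tree (their MRCA is the root), so the answer is all 20 tips in alphabetical order.

A, B, C, D, E, F, G, H, I, J, K, L, M, N, O, P, Q, R, S, T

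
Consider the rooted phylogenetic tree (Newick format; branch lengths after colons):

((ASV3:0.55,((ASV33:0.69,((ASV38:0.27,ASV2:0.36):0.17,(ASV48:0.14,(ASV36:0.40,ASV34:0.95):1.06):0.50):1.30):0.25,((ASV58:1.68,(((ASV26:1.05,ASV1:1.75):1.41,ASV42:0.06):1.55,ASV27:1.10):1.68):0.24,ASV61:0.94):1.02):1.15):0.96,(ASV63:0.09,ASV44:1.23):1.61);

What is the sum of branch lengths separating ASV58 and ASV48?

5.13

The path runs ASV58 → … → MRCA → … → ASV48; the MRCA is the node subtending ((ASV33,((ASV38,ASV2),(ASV48,(ASV36,ASV34)))),((ASV58,(((ASV26,ASV1),ASV42),ASV27)),ASV61)).
Branch lengths along that path: 1.68 + 0.24 + 1.02 + 0.25 + 1.30 + 0.50 + 0.14 = 5.13.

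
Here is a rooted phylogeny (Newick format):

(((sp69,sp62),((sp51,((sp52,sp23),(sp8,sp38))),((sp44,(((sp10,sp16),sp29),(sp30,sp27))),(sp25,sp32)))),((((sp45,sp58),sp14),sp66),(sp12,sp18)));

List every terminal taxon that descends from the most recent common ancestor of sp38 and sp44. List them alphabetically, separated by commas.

sp10, sp16, sp23, sp25, sp27, sp29, sp30, sp32, sp38, sp44, sp51, sp52, sp8

Tracing sp38: it sits inside (sp8,sp38).
Tracing sp44: it sits inside (sp44,(((sp10,sp16),sp29),(sp30,sp27))).
The smallest clade enclosing both is ((sp51,((sp52,sp23),(sp8,sp38))),((sp44,(((sp10,sp16),sp29),(sp30,sp27))),(sp25,sp32))); the answer is its 13 terminal taxa in alphabetical order.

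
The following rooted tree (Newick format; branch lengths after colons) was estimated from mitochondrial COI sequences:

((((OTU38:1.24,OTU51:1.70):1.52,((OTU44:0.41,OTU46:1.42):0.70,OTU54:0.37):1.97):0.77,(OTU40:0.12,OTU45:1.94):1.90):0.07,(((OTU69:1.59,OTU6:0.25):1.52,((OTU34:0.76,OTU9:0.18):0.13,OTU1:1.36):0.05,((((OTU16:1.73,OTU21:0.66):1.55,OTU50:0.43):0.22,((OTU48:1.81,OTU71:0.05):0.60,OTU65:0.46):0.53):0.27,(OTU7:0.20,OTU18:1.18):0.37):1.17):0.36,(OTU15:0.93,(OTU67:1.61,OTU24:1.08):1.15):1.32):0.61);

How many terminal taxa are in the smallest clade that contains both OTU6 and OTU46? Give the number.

The MRCA of OTU6 and OTU46 is the root, so the clade is the entire tree.
That clade contains 23 terminal taxa: OTU1, OTU15, OTU16, OTU18, OTU21, OTU24, OTU34, OTU38, OTU40, OTU44, OTU45, OTU46, OTU48, OTU50, OTU51, OTU54, OTU6, OTU65, OTU67, OTU69, OTU7, OTU71, OTU9.

23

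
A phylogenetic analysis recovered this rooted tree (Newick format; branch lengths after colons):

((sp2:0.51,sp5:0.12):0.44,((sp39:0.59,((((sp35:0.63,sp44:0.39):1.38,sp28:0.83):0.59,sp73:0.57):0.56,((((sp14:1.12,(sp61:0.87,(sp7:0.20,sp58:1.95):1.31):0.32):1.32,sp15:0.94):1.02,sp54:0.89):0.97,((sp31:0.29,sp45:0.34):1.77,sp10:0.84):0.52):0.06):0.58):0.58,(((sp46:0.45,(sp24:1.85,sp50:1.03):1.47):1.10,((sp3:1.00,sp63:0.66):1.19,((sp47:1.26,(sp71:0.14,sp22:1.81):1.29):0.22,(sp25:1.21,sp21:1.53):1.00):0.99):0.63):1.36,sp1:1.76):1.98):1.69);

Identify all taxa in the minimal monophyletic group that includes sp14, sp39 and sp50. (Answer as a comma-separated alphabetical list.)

sp1, sp10, sp14, sp15, sp21, sp22, sp24, sp25, sp28, sp3, sp31, sp35, sp39, sp44, sp45, sp46, sp47, sp50, sp54, sp58, sp61, sp63, sp7, sp71, sp73

Tracing sp14: it sits inside (sp14,(sp61,(sp7,sp58))).
Tracing sp39: it sits inside (sp39,((((sp35,sp44),sp28),sp73),((((sp14,(sp61,(sp7,sp58))),sp15),sp54),((sp31,sp45),sp10)))).
Tracing sp50: it sits inside (sp24,sp50).
The smallest clade enclosing all 3 is ((sp39,((((sp35,sp44),sp28),sp73),((((sp14,(sp61,(sp7,sp58))),sp15),sp54),((sp31,sp45),sp10)))),(((sp46,(sp24,sp50)),((sp3,sp63),((sp47,(sp71,sp22)),(sp25,sp21)))),sp1)); the answer is its 25 terminal taxa in alphabetical order.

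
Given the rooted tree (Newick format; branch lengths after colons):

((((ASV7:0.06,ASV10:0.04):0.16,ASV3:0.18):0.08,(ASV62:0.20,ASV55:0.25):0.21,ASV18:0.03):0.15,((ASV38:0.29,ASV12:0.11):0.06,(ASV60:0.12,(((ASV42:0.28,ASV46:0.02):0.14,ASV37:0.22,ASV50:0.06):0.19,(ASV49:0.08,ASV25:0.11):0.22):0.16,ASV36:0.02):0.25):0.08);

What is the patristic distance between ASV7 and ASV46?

The path runs ASV7 → … → MRCA → … → ASV46; the MRCA is the root of the tree.
Branch lengths along that path: 0.06 + 0.16 + 0.08 + 0.15 + 0.08 + 0.25 + 0.16 + 0.19 + 0.14 + 0.02 = 1.29.

1.29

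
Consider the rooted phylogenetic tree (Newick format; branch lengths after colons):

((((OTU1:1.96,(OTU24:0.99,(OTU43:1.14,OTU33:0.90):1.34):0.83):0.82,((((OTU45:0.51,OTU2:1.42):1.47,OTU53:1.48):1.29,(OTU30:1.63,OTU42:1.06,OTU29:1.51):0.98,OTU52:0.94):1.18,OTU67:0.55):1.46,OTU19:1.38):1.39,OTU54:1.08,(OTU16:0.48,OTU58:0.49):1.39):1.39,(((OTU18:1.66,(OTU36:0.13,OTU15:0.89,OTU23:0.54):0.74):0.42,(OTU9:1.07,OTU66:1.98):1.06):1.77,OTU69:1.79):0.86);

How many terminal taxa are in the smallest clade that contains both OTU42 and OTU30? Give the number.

3

The MRCA of OTU42 and OTU30 is the node subtending (OTU30,OTU42,OTU29).
That clade contains 3 terminal taxa: OTU29, OTU30, OTU42.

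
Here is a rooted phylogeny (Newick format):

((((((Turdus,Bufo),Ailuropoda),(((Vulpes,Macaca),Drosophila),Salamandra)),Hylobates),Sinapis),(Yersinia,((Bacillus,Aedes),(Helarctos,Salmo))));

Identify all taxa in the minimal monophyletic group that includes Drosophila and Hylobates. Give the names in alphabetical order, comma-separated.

Tracing Drosophila: it sits inside ((Vulpes,Macaca),Drosophila).
Tracing Hylobates: it sits inside ((((Turdus,Bufo),Ailuropoda),(((Vulpes,Macaca),Drosophila),Salamandra)),Hylobates).
The smallest clade enclosing both is ((((Turdus,Bufo),Ailuropoda),(((Vulpes,Macaca),Drosophila),Salamandra)),Hylobates); the answer is its 8 terminal taxa in alphabetical order.

Ailuropoda, Bufo, Drosophila, Hylobates, Macaca, Salamandra, Turdus, Vulpes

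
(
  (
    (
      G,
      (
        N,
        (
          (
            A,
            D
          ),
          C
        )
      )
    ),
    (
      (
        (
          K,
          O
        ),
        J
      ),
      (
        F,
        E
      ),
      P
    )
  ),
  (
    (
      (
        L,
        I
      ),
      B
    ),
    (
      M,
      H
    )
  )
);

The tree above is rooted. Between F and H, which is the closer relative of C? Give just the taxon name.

F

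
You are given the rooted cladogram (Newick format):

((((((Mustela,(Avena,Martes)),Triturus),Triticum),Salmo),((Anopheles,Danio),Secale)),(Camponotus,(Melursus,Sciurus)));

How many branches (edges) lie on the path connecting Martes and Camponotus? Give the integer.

9

The MRCA of Martes and Camponotus is the root of the tree.
From Martes up to that node: 7 branches. From Camponotus up to the same node: 2 branches. Total: 7 + 2 = 9.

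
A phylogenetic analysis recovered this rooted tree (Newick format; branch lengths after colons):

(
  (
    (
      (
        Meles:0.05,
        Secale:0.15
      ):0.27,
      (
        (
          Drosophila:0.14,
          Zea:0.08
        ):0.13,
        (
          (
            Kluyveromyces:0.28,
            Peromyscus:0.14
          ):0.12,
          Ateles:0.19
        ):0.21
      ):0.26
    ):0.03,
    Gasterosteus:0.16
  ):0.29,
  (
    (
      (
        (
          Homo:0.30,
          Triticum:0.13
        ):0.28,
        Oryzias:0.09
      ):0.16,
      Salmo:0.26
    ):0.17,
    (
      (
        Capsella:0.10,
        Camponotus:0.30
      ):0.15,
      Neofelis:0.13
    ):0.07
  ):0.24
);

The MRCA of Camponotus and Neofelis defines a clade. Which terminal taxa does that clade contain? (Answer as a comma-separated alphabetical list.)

Tracing Camponotus: it sits inside (Capsella,Camponotus).
Tracing Neofelis: it sits inside ((Capsella,Camponotus),Neofelis).
The smallest clade enclosing both is ((Capsella,Camponotus),Neofelis); the answer is its 3 terminal taxa in alphabetical order.

Camponotus, Capsella, Neofelis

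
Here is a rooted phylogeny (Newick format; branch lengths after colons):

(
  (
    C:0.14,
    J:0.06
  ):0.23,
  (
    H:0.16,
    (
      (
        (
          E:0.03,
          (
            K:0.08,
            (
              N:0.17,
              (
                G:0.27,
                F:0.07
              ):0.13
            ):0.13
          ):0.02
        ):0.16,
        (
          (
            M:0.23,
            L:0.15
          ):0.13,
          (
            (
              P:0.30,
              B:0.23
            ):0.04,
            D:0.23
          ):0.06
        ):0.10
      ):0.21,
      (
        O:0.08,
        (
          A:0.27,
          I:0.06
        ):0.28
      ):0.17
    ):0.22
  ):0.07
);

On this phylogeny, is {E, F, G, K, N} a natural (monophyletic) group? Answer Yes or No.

Yes

The most recent common ancestor of these taxa subtends (E,(K,(N,(G,F)))).
That clade has exactly 5 tips — every listed taxon and nothing else — so the group is monophyletic.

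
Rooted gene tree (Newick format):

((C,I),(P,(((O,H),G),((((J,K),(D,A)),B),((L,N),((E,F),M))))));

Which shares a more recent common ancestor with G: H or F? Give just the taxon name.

The MRCA of G and H subtends ((O,H),G) (3 taxa).
The MRCA of G and F subtends (((O,H),G),((((J,K),(D,A)),B),((L,N),((E,F),M)))) (13 taxa).
The first is nested inside the second, so G shares a more recent common ancestor with H.

H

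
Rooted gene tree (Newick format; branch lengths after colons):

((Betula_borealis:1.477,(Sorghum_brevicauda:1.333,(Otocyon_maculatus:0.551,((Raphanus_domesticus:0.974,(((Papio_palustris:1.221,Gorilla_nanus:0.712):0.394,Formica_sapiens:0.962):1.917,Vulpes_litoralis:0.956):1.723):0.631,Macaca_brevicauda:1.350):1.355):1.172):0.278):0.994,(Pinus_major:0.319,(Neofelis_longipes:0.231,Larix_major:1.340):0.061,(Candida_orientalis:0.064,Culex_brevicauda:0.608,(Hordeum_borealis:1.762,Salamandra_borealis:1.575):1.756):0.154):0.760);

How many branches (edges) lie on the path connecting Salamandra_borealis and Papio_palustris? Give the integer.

13

The MRCA of Salamandra_borealis and Papio_palustris is the root of the tree.
From Salamandra_borealis up to that node: 4 branches. From Papio_palustris up to the same node: 9 branches. Total: 4 + 9 = 13.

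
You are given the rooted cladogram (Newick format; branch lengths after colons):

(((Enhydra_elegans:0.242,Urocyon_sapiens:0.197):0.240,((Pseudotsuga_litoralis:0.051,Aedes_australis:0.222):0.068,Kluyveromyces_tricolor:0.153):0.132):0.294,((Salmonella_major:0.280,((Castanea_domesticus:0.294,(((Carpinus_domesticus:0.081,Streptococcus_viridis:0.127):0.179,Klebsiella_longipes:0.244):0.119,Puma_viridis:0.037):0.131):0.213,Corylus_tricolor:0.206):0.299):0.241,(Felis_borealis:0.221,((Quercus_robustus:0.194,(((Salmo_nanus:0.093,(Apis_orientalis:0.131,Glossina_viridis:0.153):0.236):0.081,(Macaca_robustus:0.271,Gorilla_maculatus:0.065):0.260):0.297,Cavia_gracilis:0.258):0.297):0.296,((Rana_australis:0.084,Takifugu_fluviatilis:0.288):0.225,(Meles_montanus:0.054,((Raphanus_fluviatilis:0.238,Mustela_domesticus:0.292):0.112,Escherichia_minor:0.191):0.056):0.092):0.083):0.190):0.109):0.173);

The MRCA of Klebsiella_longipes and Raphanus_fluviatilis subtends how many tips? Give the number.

21

The MRCA of Klebsiella_longipes and Raphanus_fluviatilis is the node subtending ((Salmonella_major,((Castanea_domesticus,(((Carpinus_domesticus,Streptococcus_viridis),Klebsiella_longipes),Puma_viridis)),Corylus_tricolor)),(Felis_borealis,((Quercus_robustus,(((Salmo_nanus,(Apis_orientalis,Glossina_viridis)),(Macaca_robustus,Gorilla_maculatus)),Cavia_gracilis)),((Rana_australis,Takifugu_fluviatilis),(Meles_montanus,((Raphanus_fluviatilis,Mustela_domesticus),Escherichia_minor)))))).
That clade contains 21 terminal taxa: Apis_orientalis, Carpinus_domesticus, Castanea_domesticus, Cavia_gracilis, Corylus_tricolor, Escherichia_minor, Felis_borealis, Glossina_viridis, Gorilla_maculatus, Klebsiella_longipes, Macaca_robustus, Meles_montanus, Mustela_domesticus, Puma_viridis, Quercus_robustus, Rana_australis, Raphanus_fluviatilis, Salmo_nanus, Salmonella_major, Streptococcus_viridis, Takifugu_fluviatilis.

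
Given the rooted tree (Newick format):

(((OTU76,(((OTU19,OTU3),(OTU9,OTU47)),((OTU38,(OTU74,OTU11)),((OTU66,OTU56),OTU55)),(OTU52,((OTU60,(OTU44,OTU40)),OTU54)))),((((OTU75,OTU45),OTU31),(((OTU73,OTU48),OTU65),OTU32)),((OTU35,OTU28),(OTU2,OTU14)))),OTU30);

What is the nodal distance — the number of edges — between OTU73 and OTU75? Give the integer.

7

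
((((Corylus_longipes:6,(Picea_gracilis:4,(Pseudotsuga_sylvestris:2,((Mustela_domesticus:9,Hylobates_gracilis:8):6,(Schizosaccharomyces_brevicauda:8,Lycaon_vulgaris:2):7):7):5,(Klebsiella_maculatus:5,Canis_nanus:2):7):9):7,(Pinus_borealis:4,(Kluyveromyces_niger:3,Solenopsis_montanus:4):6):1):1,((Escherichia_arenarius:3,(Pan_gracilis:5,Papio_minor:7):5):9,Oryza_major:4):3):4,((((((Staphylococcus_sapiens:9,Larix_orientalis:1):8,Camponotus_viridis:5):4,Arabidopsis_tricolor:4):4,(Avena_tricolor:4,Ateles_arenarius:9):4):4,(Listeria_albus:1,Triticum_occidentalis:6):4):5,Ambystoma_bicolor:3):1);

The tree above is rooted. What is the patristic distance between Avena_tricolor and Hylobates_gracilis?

The path runs Avena_tricolor → … → MRCA → … → Hylobates_gracilis; the MRCA is the root of the tree.
Branch lengths along that path: 4 + 4 + 4 + 5 + 1 + 4 + 1 + 7 + 9 + 5 + 7 + 6 + 8 = 65.

65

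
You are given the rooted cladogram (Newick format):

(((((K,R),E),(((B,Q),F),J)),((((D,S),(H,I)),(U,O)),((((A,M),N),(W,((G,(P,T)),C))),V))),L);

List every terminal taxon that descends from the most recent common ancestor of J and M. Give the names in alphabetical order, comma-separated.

A, B, C, D, E, F, G, H, I, J, K, M, N, O, P, Q, R, S, T, U, V, W

Tracing J: it sits inside (((B,Q),F),J).
Tracing M: it sits inside (A,M).
The smallest clade enclosing both is ((((K,R),E),(((B,Q),F),J)),((((D,S),(H,I)),(U,O)),((((A,M),N),(W,((G,(P,T)),C))),V))); the answer is its 22 terminal taxa in alphabetical order.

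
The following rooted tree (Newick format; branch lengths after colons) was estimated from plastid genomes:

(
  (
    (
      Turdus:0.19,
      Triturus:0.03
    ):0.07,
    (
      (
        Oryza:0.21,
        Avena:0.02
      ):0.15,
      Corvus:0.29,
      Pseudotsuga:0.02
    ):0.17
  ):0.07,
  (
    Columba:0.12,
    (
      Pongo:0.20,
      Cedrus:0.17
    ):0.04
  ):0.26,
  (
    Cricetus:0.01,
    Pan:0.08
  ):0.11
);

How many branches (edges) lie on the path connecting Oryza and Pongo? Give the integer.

7

The MRCA of Oryza and Pongo is the root of the tree.
From Oryza up to that node: 4 branches. From Pongo up to the same node: 3 branches. Total: 4 + 3 = 7.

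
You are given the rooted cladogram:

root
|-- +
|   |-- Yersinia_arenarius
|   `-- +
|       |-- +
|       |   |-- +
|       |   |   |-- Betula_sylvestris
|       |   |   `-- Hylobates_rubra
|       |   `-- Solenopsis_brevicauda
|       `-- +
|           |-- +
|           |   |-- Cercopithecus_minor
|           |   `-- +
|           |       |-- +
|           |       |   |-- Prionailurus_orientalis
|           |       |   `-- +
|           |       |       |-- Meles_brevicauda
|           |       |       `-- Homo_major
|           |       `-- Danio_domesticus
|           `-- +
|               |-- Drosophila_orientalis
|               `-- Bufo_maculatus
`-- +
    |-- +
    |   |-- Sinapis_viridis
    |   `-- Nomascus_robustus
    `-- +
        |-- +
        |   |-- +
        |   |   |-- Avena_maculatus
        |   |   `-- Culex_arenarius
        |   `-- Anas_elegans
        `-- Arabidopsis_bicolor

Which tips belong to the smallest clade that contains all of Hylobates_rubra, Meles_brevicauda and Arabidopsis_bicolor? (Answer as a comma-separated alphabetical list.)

Tracing Hylobates_rubra: it sits inside (Betula_sylvestris,Hylobates_rubra).
Tracing Meles_brevicauda: it sits inside (Meles_brevicauda,Homo_major).
Tracing Arabidopsis_bicolor: it sits inside (((Avena_maculatus,Culex_arenarius),Anas_elegans),Arabidopsis_bicolor).
The smallest clade enclosing all 3 is the whole tree (their MRCA is the root), so the answer is all 17 tips in alphabetical order.

Anas_elegans, Arabidopsis_bicolor, Avena_maculatus, Betula_sylvestris, Bufo_maculatus, Cercopithecus_minor, Culex_arenarius, Danio_domesticus, Drosophila_orientalis, Homo_major, Hylobates_rubra, Meles_brevicauda, Nomascus_robustus, Prionailurus_orientalis, Sinapis_viridis, Solenopsis_brevicauda, Yersinia_arenarius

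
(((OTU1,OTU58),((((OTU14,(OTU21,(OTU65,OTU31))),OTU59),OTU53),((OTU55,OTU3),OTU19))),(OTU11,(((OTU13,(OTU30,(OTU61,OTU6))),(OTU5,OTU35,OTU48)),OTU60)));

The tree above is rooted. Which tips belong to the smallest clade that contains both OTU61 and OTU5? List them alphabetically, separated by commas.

OTU13, OTU30, OTU35, OTU48, OTU5, OTU6, OTU61

Tracing OTU61: it sits inside (OTU61,OTU6).
Tracing OTU5: it sits inside (OTU5,OTU35,OTU48).
The smallest clade enclosing both is ((OTU13,(OTU30,(OTU61,OTU6))),(OTU5,OTU35,OTU48)); the answer is its 7 terminal taxa in alphabetical order.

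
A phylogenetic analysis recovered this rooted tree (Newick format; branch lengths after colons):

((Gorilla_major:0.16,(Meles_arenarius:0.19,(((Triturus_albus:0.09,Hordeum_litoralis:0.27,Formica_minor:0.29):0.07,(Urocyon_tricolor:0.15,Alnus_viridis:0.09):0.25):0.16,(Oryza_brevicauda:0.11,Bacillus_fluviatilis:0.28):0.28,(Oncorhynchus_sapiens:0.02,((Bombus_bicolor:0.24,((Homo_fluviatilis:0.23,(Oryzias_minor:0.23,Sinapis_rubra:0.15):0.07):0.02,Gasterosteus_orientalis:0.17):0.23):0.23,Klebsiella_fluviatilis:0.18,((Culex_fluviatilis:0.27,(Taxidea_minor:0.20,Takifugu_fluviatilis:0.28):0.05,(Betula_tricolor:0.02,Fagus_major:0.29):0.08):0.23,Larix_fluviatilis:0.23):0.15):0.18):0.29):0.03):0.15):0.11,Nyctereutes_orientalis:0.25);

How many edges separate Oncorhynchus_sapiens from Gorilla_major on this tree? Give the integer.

5

The MRCA of Oncorhynchus_sapiens and Gorilla_major is the node subtending (Gorilla_major,(Meles_arenarius,(((Triturus_albus,Hordeum_litoralis,Formica_minor),(Urocyon_tricolor,Alnus_viridis)),(Oryza_brevicauda,Bacillus_fluviatilis),(Oncorhynchus_sapiens,((Bombus_bicolor,((Homo_fluviatilis,(Oryzias_minor,Sinapis_rubra)),Gasterosteus_orientalis)),Klebsiella_fluviatilis,((Culex_fluviatilis,(Taxidea_minor,Takifugu_fluviatilis),(Betula_tricolor,Fagus_major)),Larix_fluviatilis)))))).
From Oncorhynchus_sapiens up to that node: 4 branches. From Gorilla_major up to the same node: 1 branch. Total: 4 + 1 = 5.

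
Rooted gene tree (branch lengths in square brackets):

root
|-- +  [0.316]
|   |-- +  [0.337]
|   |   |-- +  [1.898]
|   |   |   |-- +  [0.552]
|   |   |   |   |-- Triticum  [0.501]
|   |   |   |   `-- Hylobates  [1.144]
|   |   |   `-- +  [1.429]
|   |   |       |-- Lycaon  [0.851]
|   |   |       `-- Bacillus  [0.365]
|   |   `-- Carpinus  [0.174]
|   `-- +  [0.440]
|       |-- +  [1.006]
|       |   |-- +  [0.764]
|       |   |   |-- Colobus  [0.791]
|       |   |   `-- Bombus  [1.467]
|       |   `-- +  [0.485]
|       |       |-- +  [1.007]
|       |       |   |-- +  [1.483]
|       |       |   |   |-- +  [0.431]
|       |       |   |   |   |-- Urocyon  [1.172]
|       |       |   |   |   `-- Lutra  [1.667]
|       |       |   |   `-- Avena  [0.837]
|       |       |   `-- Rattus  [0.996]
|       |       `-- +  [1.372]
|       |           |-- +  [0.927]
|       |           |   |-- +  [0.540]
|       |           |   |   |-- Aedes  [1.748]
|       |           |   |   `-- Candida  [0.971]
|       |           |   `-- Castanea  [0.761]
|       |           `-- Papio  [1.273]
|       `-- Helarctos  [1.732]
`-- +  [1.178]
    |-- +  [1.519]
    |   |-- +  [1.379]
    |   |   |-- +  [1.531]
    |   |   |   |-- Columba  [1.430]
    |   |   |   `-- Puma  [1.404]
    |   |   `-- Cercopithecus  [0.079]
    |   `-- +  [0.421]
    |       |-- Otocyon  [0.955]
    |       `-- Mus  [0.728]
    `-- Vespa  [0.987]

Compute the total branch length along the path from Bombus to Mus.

The path runs Bombus → … → MRCA → … → Mus; the MRCA is the root of the tree.
Branch lengths along that path: 1.467 + 0.764 + 1.006 + 0.440 + 0.316 + 1.178 + 1.519 + 0.421 + 0.728 = 7.839.

7.839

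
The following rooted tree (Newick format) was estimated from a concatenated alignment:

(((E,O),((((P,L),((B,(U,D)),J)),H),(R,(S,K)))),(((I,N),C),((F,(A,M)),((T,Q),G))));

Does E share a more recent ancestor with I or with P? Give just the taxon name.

The MRCA of E and P subtends ((E,O),((((P,L),((B,(U,D)),J)),H),(R,(S,K)))) (12 taxa).
The MRCA of E and I is the root, subtending the entire tree (21 taxa).
The first is nested inside the second, so E shares a more recent common ancestor with P.

P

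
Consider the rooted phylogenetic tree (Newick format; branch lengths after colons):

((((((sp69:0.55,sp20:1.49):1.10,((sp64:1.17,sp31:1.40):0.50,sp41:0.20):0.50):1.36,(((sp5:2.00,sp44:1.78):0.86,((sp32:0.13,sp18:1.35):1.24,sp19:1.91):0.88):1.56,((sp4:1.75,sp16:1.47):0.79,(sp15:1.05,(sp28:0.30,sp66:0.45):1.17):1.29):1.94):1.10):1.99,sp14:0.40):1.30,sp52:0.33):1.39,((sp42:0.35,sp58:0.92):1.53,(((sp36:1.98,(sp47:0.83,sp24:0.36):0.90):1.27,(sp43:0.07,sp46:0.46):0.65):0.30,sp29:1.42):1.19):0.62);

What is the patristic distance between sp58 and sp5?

The path runs sp58 → … → MRCA → … → sp5; the MRCA is the root of the tree.
Branch lengths along that path: 0.92 + 1.53 + 0.62 + 1.39 + 1.30 + 1.99 + 1.10 + 1.56 + 0.86 + 2.00 = 13.27.

13.27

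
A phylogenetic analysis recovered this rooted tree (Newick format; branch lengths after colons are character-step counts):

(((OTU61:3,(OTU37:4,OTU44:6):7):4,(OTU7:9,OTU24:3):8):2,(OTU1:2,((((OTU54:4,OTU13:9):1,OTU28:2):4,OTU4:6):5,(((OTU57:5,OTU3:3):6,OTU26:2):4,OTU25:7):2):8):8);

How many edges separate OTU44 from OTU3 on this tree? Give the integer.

10

The MRCA of OTU44 and OTU3 is the root of the tree.
From OTU44 up to that node: 4 branches. From OTU3 up to the same node: 6 branches. Total: 4 + 6 = 10.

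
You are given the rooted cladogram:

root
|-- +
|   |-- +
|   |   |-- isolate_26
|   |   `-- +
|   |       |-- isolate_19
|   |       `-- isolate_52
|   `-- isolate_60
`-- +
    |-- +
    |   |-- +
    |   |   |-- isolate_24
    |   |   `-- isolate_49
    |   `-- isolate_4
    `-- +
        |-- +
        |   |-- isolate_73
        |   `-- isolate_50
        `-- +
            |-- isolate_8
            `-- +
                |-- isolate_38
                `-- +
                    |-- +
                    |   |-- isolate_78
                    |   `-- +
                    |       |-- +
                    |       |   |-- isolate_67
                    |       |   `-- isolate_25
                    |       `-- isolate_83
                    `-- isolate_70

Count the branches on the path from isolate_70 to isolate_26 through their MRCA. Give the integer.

The MRCA of isolate_70 and isolate_26 is the root of the tree.
From isolate_70 up to that node: 6 branches. From isolate_26 up to the same node: 3 branches. Total: 6 + 3 = 9.

9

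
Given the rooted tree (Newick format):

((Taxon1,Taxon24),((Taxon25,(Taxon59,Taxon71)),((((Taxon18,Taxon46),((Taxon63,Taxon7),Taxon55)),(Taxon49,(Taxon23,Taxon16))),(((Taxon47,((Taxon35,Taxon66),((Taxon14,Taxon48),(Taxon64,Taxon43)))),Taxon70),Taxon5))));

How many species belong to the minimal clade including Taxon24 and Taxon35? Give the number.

The MRCA of Taxon24 and Taxon35 is the root, so the clade is the entire tree.
That clade contains 22 terminal taxa: Taxon1, Taxon14, Taxon16, Taxon18, Taxon23, Taxon24, Taxon25, Taxon35, Taxon43, Taxon46, Taxon47, Taxon48, Taxon49, Taxon5, Taxon55, Taxon59, Taxon63, Taxon64, Taxon66, Taxon7, Taxon70, Taxon71.

22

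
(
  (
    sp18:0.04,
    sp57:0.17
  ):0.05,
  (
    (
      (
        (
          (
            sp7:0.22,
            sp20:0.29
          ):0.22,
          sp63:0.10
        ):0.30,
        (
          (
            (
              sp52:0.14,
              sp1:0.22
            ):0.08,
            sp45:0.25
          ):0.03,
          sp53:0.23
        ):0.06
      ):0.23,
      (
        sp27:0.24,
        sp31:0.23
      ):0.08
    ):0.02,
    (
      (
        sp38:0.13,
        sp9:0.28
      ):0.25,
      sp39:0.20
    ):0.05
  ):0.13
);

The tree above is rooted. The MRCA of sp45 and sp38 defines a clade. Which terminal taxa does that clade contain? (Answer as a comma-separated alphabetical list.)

sp1, sp20, sp27, sp31, sp38, sp39, sp45, sp52, sp53, sp63, sp7, sp9

Tracing sp45: it sits inside ((sp52,sp1),sp45).
Tracing sp38: it sits inside (sp38,sp9).
The smallest clade enclosing both is (((((sp7,sp20),sp63),(((sp52,sp1),sp45),sp53)),(sp27,sp31)),((sp38,sp9),sp39)); the answer is its 12 terminal taxa in alphabetical order.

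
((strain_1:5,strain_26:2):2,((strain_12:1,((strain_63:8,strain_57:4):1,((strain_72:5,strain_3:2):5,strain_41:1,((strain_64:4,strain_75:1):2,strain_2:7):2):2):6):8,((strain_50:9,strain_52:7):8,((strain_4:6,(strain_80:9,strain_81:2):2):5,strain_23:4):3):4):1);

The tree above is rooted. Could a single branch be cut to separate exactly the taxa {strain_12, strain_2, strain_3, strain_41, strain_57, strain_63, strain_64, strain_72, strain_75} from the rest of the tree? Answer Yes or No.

Yes

The most recent common ancestor of these taxa subtends (strain_12,((strain_63,strain_57),((strain_72,strain_3),strain_41,((strain_64,strain_75),strain_2)))).
That clade has exactly 9 tips — every listed taxon and nothing else — so the group is monophyletic.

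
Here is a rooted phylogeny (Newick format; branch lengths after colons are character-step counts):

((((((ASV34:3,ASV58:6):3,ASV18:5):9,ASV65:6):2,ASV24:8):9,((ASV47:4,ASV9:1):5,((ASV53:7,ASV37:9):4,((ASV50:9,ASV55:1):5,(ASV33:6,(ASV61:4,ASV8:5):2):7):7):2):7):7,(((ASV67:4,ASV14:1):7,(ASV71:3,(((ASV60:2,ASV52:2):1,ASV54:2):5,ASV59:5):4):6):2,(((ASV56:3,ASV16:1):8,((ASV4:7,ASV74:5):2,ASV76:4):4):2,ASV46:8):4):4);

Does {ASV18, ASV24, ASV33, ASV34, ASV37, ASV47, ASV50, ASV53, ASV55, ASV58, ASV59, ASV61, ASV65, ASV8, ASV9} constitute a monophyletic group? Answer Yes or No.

The MRCA of the listed taxa is the root, so the smallest clade containing them is the whole tree.
That clade also contains ASV14, ASV16, ASV4, ASV46, ASV52, ASV54, ASV56, ASV60, ASV67, ASV71, ASV74, ASV76, which are not in the proposed group, so the group is not monophyletic.

No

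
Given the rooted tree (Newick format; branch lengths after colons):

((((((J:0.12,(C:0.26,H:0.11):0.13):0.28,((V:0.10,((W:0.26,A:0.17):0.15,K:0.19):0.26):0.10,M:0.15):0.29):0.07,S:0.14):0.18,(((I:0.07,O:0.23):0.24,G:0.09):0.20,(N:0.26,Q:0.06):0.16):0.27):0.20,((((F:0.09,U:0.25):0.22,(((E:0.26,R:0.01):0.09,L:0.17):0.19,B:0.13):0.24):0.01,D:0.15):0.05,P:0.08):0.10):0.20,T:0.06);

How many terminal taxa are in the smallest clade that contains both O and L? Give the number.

The MRCA of O and L is the node subtending (((((J,(C,H)),((V,((W,A),K)),M)),S),(((I,O),G),(N,Q))),((((F,U),(((E,R),L),B)),D),P)).
That clade contains 22 terminal taxa: A, B, C, D, E, F, G, H, I, J, K, L, M, N, O, P, Q, R, S, U, V, W.

22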